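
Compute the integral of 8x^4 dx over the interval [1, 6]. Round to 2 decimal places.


Find the antiderivative of 8x^4:
F(x) = 8/5 * x^5
Apply the Fundamental Theorem of Calculus:
F(6) - F(1)
= 8/5 * 6^5 - 8/5 * 1^5
= 8/5 * (7776 - 1)
= 8/5 * 7775
= 12440 = 12440.00

12440.00


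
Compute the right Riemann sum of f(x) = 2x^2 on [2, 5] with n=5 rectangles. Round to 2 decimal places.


Right Riemann sum uses right endpoints of each subinterval.
Interval: [2, 5], n = 5
dx = (5 - 2) / 5 = 3/5
Right endpoints: [13/5, 16/5, 19/5, 22/5, 5]
f values: [338/25, 512/25, 722/25, 968/25, 50]
Sum = dx * (sum of f values)
= 3/5 * 758/5
= 2274/25 = 90.96

90.96


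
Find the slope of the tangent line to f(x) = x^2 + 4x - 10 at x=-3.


The slope of the tangent line equals f'(x) at the point.
f(x) = x^2 + 4x - 10
f'(x) = 2x + 4
At x = -3:
f'(-3) = 2 * (-3) + 4
= -6 + 4
= -2

-2


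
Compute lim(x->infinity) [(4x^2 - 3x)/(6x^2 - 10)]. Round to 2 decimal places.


For limits at infinity with equal-degree polynomials,
we compare leading coefficients.
Numerator leading term: 4x^2
Denominator leading term: 6x^2
Divide both by x^2:
lim = (4 - 3/x) / (6 - 10/x^2)
As x -> infinity, the 1/x and 1/x^2 terms vanish:
= 4/6 = 2/3 ≈ 0.67

0.67


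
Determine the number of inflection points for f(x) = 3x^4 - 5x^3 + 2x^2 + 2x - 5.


Inflection points occur where f''(x) = 0 and concavity changes.
f(x) = 3x^4 - 5x^3 + 2x^2 + 2x - 5
f'(x) = 12x^3 - 15x^2 + 4x + 2
f''(x) = 36x^2 - 30x + 4
This is a quadratic in x. Use the discriminant to count real roots.
Discriminant = (-30)^2 - 4 * 36 * 4
= 900 - 576
= 324
Since discriminant > 0, f''(x) = 0 has 2 distinct real solutions.
A quadratic with two distinct real roots changes sign at each root, so concavity changes at both.
Number of inflection points: 2

2


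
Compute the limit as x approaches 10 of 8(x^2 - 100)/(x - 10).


Direct substitution gives 0/0, so we factor the numerator.
Factor: 8(x^2 - 100) = 8 * (x - 10)(x + 10)
Cancel the common factor (x - 10):
8(x^2 - 100)/(x - 10) = 8 * (x + 10)
Now substitute x = 10:
= 8 * (10 + 10) = 160

160


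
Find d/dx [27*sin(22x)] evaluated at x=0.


Apply the chain rule to differentiate 27*sin(22x):
d/dx [27*sin(22x)]
= 27 * cos(22x) * d/dx(22x)
= 27 * 22 * cos(22x)
= 594 * cos(22x)
Evaluate at x = 0:
= 594 * cos(0)
= 594 * 1
= 594

594


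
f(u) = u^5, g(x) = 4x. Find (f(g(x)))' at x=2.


Using the chain rule: (f(g(x)))' = f'(g(x)) * g'(x)
First, find g(2):
g(2) = 4 * 2 + 0 = 8
Next, f'(u) = 5u^4
And g'(x) = 4
So f'(g(2)) * g'(2)
= 5 * 8^4 * 4
= 5 * 4096 * 4
= 81920

81920


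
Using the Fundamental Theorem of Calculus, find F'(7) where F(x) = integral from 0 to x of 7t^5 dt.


By the Fundamental Theorem of Calculus (Part 1):
If F(x) = integral from 0 to x of f(t) dt, then F'(x) = f(x)
Here f(t) = 7t^5
So F'(x) = 7x^5
Evaluate at x = 7:
F'(7) = 7 * 7^5
= 7 * 16807
= 117649

117649


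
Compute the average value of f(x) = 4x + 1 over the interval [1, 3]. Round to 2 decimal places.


Average value = 1/(b-a) * integral from a to b of f(x) dx
First compute the integral of 4x + 1:
F(x) = 2x^2 + x
F(3) = 2 * 9 + 1 * 3 = 21
F(1) = 2 * 1 + 1 * 1 = 3
Integral = 21 - 3 = 18
Average = 18 / (3 - 1) = 18 / 2
= 9 = 9.00

9.00


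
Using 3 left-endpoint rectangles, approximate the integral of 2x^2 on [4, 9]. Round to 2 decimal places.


Left Riemann sum uses left endpoints of each subinterval.
Interval: [4, 9], n = 3
dx = (9 - 4) / 3 = 5/3
Left endpoints: [4, 17/3, 22/3]
f values: [32, 578/9, 968/9]
Sum = dx * (sum of f values)
= 5/3 * 1834/9
= 9170/27 ≈ 339.63

339.63


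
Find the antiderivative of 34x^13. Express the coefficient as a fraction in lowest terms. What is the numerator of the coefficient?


Apply the power rule for integration:
integral of ax^n dx = a/(n+1) * x^(n+1) + C
integral of 34x^13 dx
= 34/14 * x^14 + C
= 17/7 * x^14 + C
The coefficient in lowest terms is 17/7, and its numerator is 17

17


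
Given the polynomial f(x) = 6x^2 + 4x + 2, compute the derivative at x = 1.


Differentiate term by term using power and sum rules:
f(x) = 6x^2 + 4x + 2
f'(x) = 12x + 4
Substitute x = 1:
f'(1) = 12 * 1 + 4
= 12 + 4
= 16

16


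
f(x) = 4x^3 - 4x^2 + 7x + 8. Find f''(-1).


First derivative:
f'(x) = 12x^2 - 8x + 7
Second derivative:
f''(x) = 24x - 8
Substitute x = -1:
f''(-1) = 24 * (-1) - 8
= -24 - 8
= -32

-32


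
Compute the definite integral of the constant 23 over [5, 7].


The integral of a constant k over [a, b] equals k * (b - a).
integral from 5 to 7 of 23 dx
= 23 * (7 - 5)
= 23 * 2
= 46

46


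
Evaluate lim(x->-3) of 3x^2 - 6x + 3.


Since polynomials are continuous, we use direct substitution.
lim(x->-3) of 3x^2 - 6x + 3
= 3 * (-3)^2 - 6 * (-3) + 3
= 27 + 18 + 3
= 48

48


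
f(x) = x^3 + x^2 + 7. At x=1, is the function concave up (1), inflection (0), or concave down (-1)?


Concavity is determined by the sign of f''(x).
f(x) = x^3 + x^2 + 7
f'(x) = 3x^2 + 2x
f''(x) = 6x + 2
f''(1) = 6 * 1 + 2
= 6 + 2
= 8
Since f''(1) > 0, the function is concave up (1)

1


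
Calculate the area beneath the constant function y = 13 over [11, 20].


The area under a constant function y = 13 is a rectangle.
Width = 20 - 11 = 9
Height = 13
Area = width * height
= 9 * 13
= 117

117


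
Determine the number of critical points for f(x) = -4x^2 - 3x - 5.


Find where f'(x) = 0:
f'(x) = -8x - 3
Set f'(x) = 0:
-8x - 3 = 0
x = 3 / (-8) = -3/8
This is a linear equation in x, so there is exactly one solution.
Number of critical points: 1

1


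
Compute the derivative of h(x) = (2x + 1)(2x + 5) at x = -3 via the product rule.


Let u(x) = 2x + 1 and v(x) = 2x + 5
u'(x) = 2
v'(x) = 2
Product rule: h'(x) = u'(x)*v(x) + u(x)*v'(x)
= 2 * (2x + 5) + (2x + 1) * 2
At x = -3:
u(-3) = 2 * (-3) + 1 = -5
v(-3) = 2 * (-3) + 5 = -1
h'(-3) = 2 * (-1) + (-5) * 2
= -2 - 10
= -12

-12


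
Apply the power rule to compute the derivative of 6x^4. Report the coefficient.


We apply the power rule: d/dx [ax^n] = a*n * x^(n-1)
d/dx [6x^4]
= 6 * 4 * x^(4-1)
= 24x^3
The coefficient is 24

24


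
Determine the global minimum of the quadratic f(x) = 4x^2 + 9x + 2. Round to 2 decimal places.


For a quadratic f(x) = ax^2 + bx + c with a > 0, the minimum is at the vertex.
Vertex x-coordinate: x = -b/(2a)
x = -(9) / (2 * 4)
x = -9/8
Substitute back to find the minimum value:
f(-9/8) = 4 * (-9/8)^2 + 9 * (-9/8) + 2
= 81/16 - 81/8 + 2
= -49/16 ≈ -3.06

-3.06


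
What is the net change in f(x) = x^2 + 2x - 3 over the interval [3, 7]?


Net change = f(b) - f(a)
f(x) = x^2 + 2x - 3
Compute f(7):
f(7) = 1 * 7^2 + 2 * 7 - 3
= 49 + 14 - 3
= 60
Compute f(3):
f(3) = 1 * 3^2 + 2 * 3 - 3
= 9 + 6 - 3
= 12
Net change = 60 - 12 = 48

48


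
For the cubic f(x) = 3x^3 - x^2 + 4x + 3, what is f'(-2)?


Differentiate f(x) = 3x^3 - x^2 + 4x + 3 term by term:
f'(x) = 9x^2 - 2x + 4
Substitute x = -2:
f'(-2) = 9 * (-2)^2 - 2 * (-2) + 4
= 36 + 4 + 4
= 44

44


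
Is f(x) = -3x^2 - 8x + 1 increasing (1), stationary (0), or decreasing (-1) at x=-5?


Compute f'(x) to determine behavior:
f'(x) = -6x - 8
f'(-5) = -6 * (-5) - 8
= 30 - 8
= 22
Since f'(-5) > 0, the function is increasing (1)

1


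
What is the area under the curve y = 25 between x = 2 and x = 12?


The area under a constant function y = 25 is a rectangle.
Width = 12 - 2 = 10
Height = 25
Area = width * height
= 10 * 25
= 250

250


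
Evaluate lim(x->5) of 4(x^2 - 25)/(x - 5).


Direct substitution gives 0/0, so we factor the numerator.
Factor: 4(x^2 - 25) = 4 * (x - 5)(x + 5)
Cancel the common factor (x - 5):
4(x^2 - 25)/(x - 5) = 4 * (x + 5)
Now substitute x = 5:
= 4 * (5 + 5) = 40

40


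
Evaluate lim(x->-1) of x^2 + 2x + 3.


Since polynomials are continuous, we use direct substitution.
lim(x->-1) of x^2 + 2x + 3
= 1 * (-1)^2 + 2 * (-1) + 3
= 1 - 2 + 3
= 2

2


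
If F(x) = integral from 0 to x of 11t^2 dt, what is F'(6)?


By the Fundamental Theorem of Calculus (Part 1):
If F(x) = integral from 0 to x of f(t) dt, then F'(x) = f(x)
Here f(t) = 11t^2
So F'(x) = 11x^2
Evaluate at x = 6:
F'(6) = 11 * 6^2
= 11 * 36
= 396

396


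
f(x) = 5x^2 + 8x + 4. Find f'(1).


Differentiate term by term using power and sum rules:
f(x) = 5x^2 + 8x + 4
f'(x) = 10x + 8
Substitute x = 1:
f'(1) = 10 * 1 + 8
= 10 + 8
= 18

18


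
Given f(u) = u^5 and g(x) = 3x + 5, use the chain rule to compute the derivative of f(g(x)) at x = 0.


Using the chain rule: (f(g(x)))' = f'(g(x)) * g'(x)
First, find g(0):
g(0) = 3 * 0 + 5 = 5
Next, f'(u) = 5u^4
And g'(x) = 3
So f'(g(0)) * g'(0)
= 5 * 5^4 * 3
= 5 * 625 * 3
= 9375

9375


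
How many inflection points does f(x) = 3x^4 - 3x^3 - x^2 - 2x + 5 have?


Inflection points occur where f''(x) = 0 and concavity changes.
f(x) = 3x^4 - 3x^3 - x^2 - 2x + 5
f'(x) = 12x^3 - 9x^2 - 2x - 2
f''(x) = 36x^2 - 18x - 2
This is a quadratic in x. Use the discriminant to count real roots.
Discriminant = (-18)^2 - 4 * 36 * (-2)
= 324 - (-288)
= 612
Since discriminant > 0, f''(x) = 0 has 2 distinct real solutions.
A quadratic with two distinct real roots changes sign at each root, so concavity changes at both.
Number of inflection points: 2

2


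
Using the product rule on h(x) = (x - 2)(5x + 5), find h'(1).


Let u(x) = x - 2 and v(x) = 5x + 5
u'(x) = 1
v'(x) = 5
Product rule: h'(x) = u'(x)*v(x) + u(x)*v'(x)
= 1 * (5x + 5) + (x - 2) * 5
At x = 1:
u(1) = 1 * 1 - 2 = -1
v(1) = 5 * 1 + 5 = 10
h'(1) = 1 * 10 + (-1) * 5
= 10 - 5
= 5

5


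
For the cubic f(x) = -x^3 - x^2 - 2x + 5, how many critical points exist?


Find where f'(x) = 0:
f(x) = -x^3 - x^2 - 2x + 5
f'(x) = -3x^2 - 2x - 2
This is a quadratic in x. Use the discriminant to count real roots.
Discriminant = (-2)^2 - 4 * (-3) * (-2)
= 4 - 24
= -20
Since discriminant < 0, f'(x) = 0 has no real solutions.
Number of critical points: 0

0


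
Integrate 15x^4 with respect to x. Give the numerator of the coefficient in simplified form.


Apply the power rule for integration:
integral of ax^n dx = a/(n+1) * x^(n+1) + C
integral of 15x^4 dx
= 15/5 * x^5 + C
= 3 * x^5 + C
The coefficient in lowest terms is 3 = 3/1, so its numerator is 3

3


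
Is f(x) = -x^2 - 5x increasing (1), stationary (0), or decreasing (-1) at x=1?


Compute f'(x) to determine behavior:
f'(x) = -2x - 5
f'(1) = -2 * 1 - 5
= -2 - 5
= -7
Since f'(1) < 0, the function is decreasing (-1)

-1


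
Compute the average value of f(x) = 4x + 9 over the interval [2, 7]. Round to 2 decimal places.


Average value = 1/(b-a) * integral from a to b of f(x) dx
First compute the integral of 4x + 9:
F(x) = 2x^2 + 9x
F(7) = 2 * 49 + 9 * 7 = 161
F(2) = 2 * 4 + 9 * 2 = 26
Integral = 161 - 26 = 135
Average = 135 / (7 - 2) = 135 / 5
= 27 = 27.00

27.00


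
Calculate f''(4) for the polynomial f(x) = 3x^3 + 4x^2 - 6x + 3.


First derivative:
f'(x) = 9x^2 + 8x - 6
Second derivative:
f''(x) = 18x + 8
Substitute x = 4:
f''(4) = 18 * 4 + 8
= 72 + 8
= 80

80


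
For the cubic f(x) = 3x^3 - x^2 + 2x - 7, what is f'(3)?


Differentiate f(x) = 3x^3 - x^2 + 2x - 7 term by term:
f'(x) = 9x^2 - 2x + 2
Substitute x = 3:
f'(3) = 9 * 3^2 - 2 * 3 + 2
= 81 - 6 + 2
= 77

77


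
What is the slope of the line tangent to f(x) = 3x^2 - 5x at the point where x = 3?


The slope of the tangent line equals f'(x) at the point.
f(x) = 3x^2 - 5x
f'(x) = 6x - 5
At x = 3:
f'(3) = 6 * 3 - 5
= 18 - 5
= 13

13


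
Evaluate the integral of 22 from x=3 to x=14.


The integral of a constant k over [a, b] equals k * (b - a).
integral from 3 to 14 of 22 dx
= 22 * (14 - 3)
= 22 * 11
= 242

242


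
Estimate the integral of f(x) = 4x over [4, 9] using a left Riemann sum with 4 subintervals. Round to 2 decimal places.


Left Riemann sum uses left endpoints of each subinterval.
Interval: [4, 9], n = 4
dx = (9 - 4) / 4 = 5/4
Left endpoints: [4, 21/4, 13/2, 31/4]
f values: [16, 21, 26, 31]
Sum = dx * (sum of f values)
= 5/4 * 94
= 235/2 = 117.50

117.50


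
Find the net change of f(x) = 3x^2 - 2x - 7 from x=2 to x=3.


Net change = f(b) - f(a)
f(x) = 3x^2 - 2x - 7
Compute f(3):
f(3) = 3 * 3^2 - 2 * 3 - 7
= 27 - 6 - 7
= 14
Compute f(2):
f(2) = 3 * 2^2 - 2 * 2 - 7
= 12 - 4 - 7
= 1
Net change = 14 - 1 = 13

13


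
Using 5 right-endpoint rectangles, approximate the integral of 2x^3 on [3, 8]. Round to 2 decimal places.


Right Riemann sum uses right endpoints of each subinterval.
Interval: [3, 8], n = 5
dx = (8 - 3) / 5 = 1
Right endpoints: [4, 5, 6, 7, 8]
f values: [128, 250, 432, 686, 1024]
Sum = dx * (sum of f values)
= 1 * 2520
= 2520 = 2520.00

2520.00


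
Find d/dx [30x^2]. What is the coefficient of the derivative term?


We apply the power rule: d/dx [ax^n] = a*n * x^(n-1)
d/dx [30x^2]
= 30 * 2 * x^(2-1)
= 60x
The coefficient is 60

60


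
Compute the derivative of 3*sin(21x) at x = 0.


Apply the chain rule to differentiate 3*sin(21x):
d/dx [3*sin(21x)]
= 3 * cos(21x) * d/dx(21x)
= 3 * 21 * cos(21x)
= 63 * cos(21x)
Evaluate at x = 0:
= 63 * cos(0)
= 63 * 1
= 63

63


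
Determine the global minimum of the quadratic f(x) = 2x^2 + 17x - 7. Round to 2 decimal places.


For a quadratic f(x) = ax^2 + bx + c with a > 0, the minimum is at the vertex.
Vertex x-coordinate: x = -b/(2a)
x = -(17) / (2 * 2)
x = -17/4
Substitute back to find the minimum value:
f(-17/4) = 2 * (-17/4)^2 + 17 * (-17/4) - 7
= 289/8 - 289/4 - 7
= -345/8 ≈ -43.13

-43.13


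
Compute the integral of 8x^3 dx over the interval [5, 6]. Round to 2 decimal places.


Find the antiderivative of 8x^3:
F(x) = 8/4 * x^4
Apply the Fundamental Theorem of Calculus:
F(6) - F(5)
= 8/4 * 6^4 - 8/4 * 5^4
= 8/4 * (1296 - 625)
= 8/4 * 671
= 1342 = 1342.00

1342.00


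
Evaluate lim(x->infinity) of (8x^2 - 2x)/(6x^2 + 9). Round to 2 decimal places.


For limits at infinity with equal-degree polynomials,
we compare leading coefficients.
Numerator leading term: 8x^2
Denominator leading term: 6x^2
Divide both by x^2:
lim = (8 - 2/x) / (6 + 9/x^2)
As x -> infinity, the 1/x and 1/x^2 terms vanish:
= 8/6 = 4/3 ≈ 1.33

1.33


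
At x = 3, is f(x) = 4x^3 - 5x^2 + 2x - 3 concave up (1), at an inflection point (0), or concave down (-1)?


Concavity is determined by the sign of f''(x).
f(x) = 4x^3 - 5x^2 + 2x - 3
f'(x) = 12x^2 - 10x + 2
f''(x) = 24x - 10
f''(3) = 24 * 3 - 10
= 72 - 10
= 62
Since f''(3) > 0, the function is concave up (1)

1


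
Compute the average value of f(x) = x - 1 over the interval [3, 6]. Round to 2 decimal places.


Average value = 1/(b-a) * integral from a to b of f(x) dx
First compute the integral of x - 1:
F(x) = (1/2)x^2 - x
F(6) = 1/2 * 36 - 1 * 6 = 12
F(3) = 1/2 * 9 - 1 * 3 = 3/2
Integral = 12 - 3/2 = 21/2
Average = (21/2) / (6 - 3) = (21/2) / 3
= 7/2 = 3.50

3.50


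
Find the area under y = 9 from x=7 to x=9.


The area under a constant function y = 9 is a rectangle.
Width = 9 - 7 = 2
Height = 9
Area = width * height
= 2 * 9
= 18

18


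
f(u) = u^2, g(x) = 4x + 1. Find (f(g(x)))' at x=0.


Using the chain rule: (f(g(x)))' = f'(g(x)) * g'(x)
First, find g(0):
g(0) = 4 * 0 + 1 = 1
Next, f'(u) = 2u
And g'(x) = 4
So f'(g(0)) * g'(0)
= 2 * 1 * 4
= 8

8


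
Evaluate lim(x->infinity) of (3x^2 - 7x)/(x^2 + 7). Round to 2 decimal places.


For limits at infinity with equal-degree polynomials,
we compare leading coefficients.
Numerator leading term: 3x^2
Denominator leading term: x^2
Divide both by x^2:
lim = (3 - 7/x) / (1 + 7/x^2)
As x -> infinity, the 1/x and 1/x^2 terms vanish:
= 3/1 = 3 = 3.00

3.00


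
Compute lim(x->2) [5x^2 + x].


Since polynomials are continuous, we use direct substitution.
lim(x->2) of 5x^2 + x
= 5 * 2^2 + 1 * 2 + 0
= 20 + 2 + 0
= 22

22


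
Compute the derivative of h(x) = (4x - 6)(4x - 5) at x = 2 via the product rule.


Let u(x) = 4x - 6 and v(x) = 4x - 5
u'(x) = 4
v'(x) = 4
Product rule: h'(x) = u'(x)*v(x) + u(x)*v'(x)
= 4 * (4x - 5) + (4x - 6) * 4
At x = 2:
u(2) = 4 * 2 - 6 = 2
v(2) = 4 * 2 - 5 = 3
h'(2) = 4 * 3 + 2 * 4
= 12 + 8
= 20

20


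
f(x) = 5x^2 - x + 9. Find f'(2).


Differentiate term by term using power and sum rules:
f(x) = 5x^2 - x + 9
f'(x) = 10x - 1
Substitute x = 2:
f'(2) = 10 * 2 - 1
= 20 - 1
= 19

19


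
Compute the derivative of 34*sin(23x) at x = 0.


Apply the chain rule to differentiate 34*sin(23x):
d/dx [34*sin(23x)]
= 34 * cos(23x) * d/dx(23x)
= 34 * 23 * cos(23x)
= 782 * cos(23x)
Evaluate at x = 0:
= 782 * cos(0)
= 782 * 1
= 782

782


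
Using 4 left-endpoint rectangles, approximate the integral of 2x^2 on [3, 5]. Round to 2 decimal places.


Left Riemann sum uses left endpoints of each subinterval.
Interval: [3, 5], n = 4
dx = (5 - 3) / 4 = 1/2
Left endpoints: [3, 7/2, 4, 9/2]
f values: [18, 49/2, 32, 81/2]
Sum = dx * (sum of f values)
= 1/2 * 115
= 115/2 = 57.50

57.50


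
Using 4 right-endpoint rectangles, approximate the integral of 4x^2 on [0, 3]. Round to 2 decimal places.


Right Riemann sum uses right endpoints of each subinterval.
Interval: [0, 3], n = 4
dx = (3 - 0) / 4 = 3/4
Right endpoints: [3/4, 3/2, 9/4, 3]
f values: [9/4, 9, 81/4, 36]
Sum = dx * (sum of f values)
= 3/4 * 135/2
= 405/8 ≈ 50.63

50.63


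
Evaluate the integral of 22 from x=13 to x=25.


The integral of a constant k over [a, b] equals k * (b - a).
integral from 13 to 25 of 22 dx
= 22 * (25 - 13)
= 22 * 12
= 264

264


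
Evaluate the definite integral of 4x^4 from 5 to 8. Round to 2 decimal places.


Find the antiderivative of 4x^4:
F(x) = 4/5 * x^5
Apply the Fundamental Theorem of Calculus:
F(8) - F(5)
= 4/5 * 8^5 - 4/5 * 5^5
= 4/5 * (32768 - 3125)
= 4/5 * 29643
= 118572/5 = 23714.40

23714.40


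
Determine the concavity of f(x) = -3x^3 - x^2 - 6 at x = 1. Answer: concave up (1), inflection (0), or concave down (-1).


Concavity is determined by the sign of f''(x).
f(x) = -3x^3 - x^2 - 6
f'(x) = -9x^2 - 2x
f''(x) = -18x - 2
f''(1) = -18 * 1 - 2
= -18 - 2
= -20
Since f''(1) < 0, the function is concave down (-1)

-1


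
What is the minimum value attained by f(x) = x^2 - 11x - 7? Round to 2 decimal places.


For a quadratic f(x) = ax^2 + bx + c with a > 0, the minimum is at the vertex.
Vertex x-coordinate: x = -b/(2a)
x = -(-11) / (2 * 1)
x = 11/2
Substitute back to find the minimum value:
f(11/2) = 1 * (11/2)^2 - 11 * (11/2) - 7
= 121/4 - 121/2 - 7
= -149/4 = -37.25

-37.25


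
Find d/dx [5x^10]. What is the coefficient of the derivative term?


We apply the power rule: d/dx [ax^n] = a*n * x^(n-1)
d/dx [5x^10]
= 5 * 10 * x^(10-1)
= 50x^9
The coefficient is 50

50


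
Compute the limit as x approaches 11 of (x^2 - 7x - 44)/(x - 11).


Direct substitution gives 0/0, so we factor the numerator.
Factor: (x^2 - 7x - 44) = (x - 11)(x + 4)
Cancel the common factor (x - 11):
(x^2 - 7x - 44)/(x - 11) = (x + 4)
Now substitute x = 11:
= (11) - (-4) = 15

15


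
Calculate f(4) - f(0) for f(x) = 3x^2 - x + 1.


Net change = f(b) - f(a)
f(x) = 3x^2 - x + 1
Compute f(4):
f(4) = 3 * 4^2 - 1 * 4 + 1
= 48 - 4 + 1
= 45
Compute f(0):
f(0) = 3 * 0^2 - 1 * 0 + 1
= 0 + 0 + 1
= 1
Net change = 45 - 1 = 44

44


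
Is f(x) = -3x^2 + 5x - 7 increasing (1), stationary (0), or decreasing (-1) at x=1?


Compute f'(x) to determine behavior:
f'(x) = -6x + 5
f'(1) = -6 * 1 + 5
= -6 + 5
= -1
Since f'(1) < 0, the function is decreasing (-1)

-1


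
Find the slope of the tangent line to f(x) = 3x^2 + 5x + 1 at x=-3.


The slope of the tangent line equals f'(x) at the point.
f(x) = 3x^2 + 5x + 1
f'(x) = 6x + 5
At x = -3:
f'(-3) = 6 * (-3) + 5
= -18 + 5
= -13

-13


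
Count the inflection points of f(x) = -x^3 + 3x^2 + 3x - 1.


Inflection points occur where f''(x) = 0 and concavity changes.
f(x) = -x^3 + 3x^2 + 3x - 1
f'(x) = -3x^2 + 6x + 3
f''(x) = -6x + 6
Set f''(x) = 0:
-6x + 6 = 0
x = -6 / (-6) = 1
Since f''(x) is linear (degree 1), it changes sign at this point.
Therefore there is exactly 1 inflection point.

1


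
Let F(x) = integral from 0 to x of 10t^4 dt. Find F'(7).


By the Fundamental Theorem of Calculus (Part 1):
If F(x) = integral from 0 to x of f(t) dt, then F'(x) = f(x)
Here f(t) = 10t^4
So F'(x) = 10x^4
Evaluate at x = 7:
F'(7) = 10 * 7^4
= 10 * 2401
= 24010

24010


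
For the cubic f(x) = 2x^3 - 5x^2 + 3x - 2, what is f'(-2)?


Differentiate f(x) = 2x^3 - 5x^2 + 3x - 2 term by term:
f'(x) = 6x^2 - 10x + 3
Substitute x = -2:
f'(-2) = 6 * (-2)^2 - 10 * (-2) + 3
= 24 + 20 + 3
= 47

47


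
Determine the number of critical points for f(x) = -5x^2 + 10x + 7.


Find where f'(x) = 0:
f'(x) = -10x + 10
Set f'(x) = 0:
-10x + 10 = 0
x = -10 / (-10) = 1
This is a linear equation in x, so there is exactly one solution.
Number of critical points: 1

1


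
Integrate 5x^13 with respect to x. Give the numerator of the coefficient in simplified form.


Apply the power rule for integration:
integral of ax^n dx = a/(n+1) * x^(n+1) + C
integral of 5x^13 dx
= 5/14 * x^14 + C
The coefficient in lowest terms is 5/14, and its numerator is 5

5


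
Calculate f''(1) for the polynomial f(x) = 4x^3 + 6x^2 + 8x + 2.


First derivative:
f'(x) = 12x^2 + 12x + 8
Second derivative:
f''(x) = 24x + 12
Substitute x = 1:
f''(1) = 24 * 1 + 12
= 24 + 12
= 36

36


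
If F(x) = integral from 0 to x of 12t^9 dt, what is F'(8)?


By the Fundamental Theorem of Calculus (Part 1):
If F(x) = integral from 0 to x of f(t) dt, then F'(x) = f(x)
Here f(t) = 12t^9
So F'(x) = 12x^9
Evaluate at x = 8:
F'(8) = 12 * 8^9
= 12 * 134217728
= 1610612736

1610612736


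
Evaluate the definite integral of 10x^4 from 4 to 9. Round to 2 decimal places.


Find the antiderivative of 10x^4:
F(x) = 10/5 * x^5
Apply the Fundamental Theorem of Calculus:
F(9) - F(4)
= 10/5 * 9^5 - 10/5 * 4^5
= 10/5 * (59049 - 1024)
= 10/5 * 58025
= 116050 = 116050.00

116050.00


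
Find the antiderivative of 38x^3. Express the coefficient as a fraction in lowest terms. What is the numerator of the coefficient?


Apply the power rule for integration:
integral of ax^n dx = a/(n+1) * x^(n+1) + C
integral of 38x^3 dx
= 38/4 * x^4 + C
= 19/2 * x^4 + C
The coefficient in lowest terms is 19/2, and its numerator is 19

19


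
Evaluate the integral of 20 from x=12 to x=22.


The integral of a constant k over [a, b] equals k * (b - a).
integral from 12 to 22 of 20 dx
= 20 * (22 - 12)
= 20 * 10
= 200

200


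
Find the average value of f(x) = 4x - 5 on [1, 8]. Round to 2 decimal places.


Average value = 1/(b-a) * integral from a to b of f(x) dx
First compute the integral of 4x - 5:
F(x) = 2x^2 - 5x
F(8) = 2 * 64 - 5 * 8 = 88
F(1) = 2 * 1 - 5 * 1 = -3
Integral = 88 - (-3) = 91
Average = 91 / (8 - 1) = 91 / 7
= 13 = 13.00

13.00


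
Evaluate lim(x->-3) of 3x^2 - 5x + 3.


Since polynomials are continuous, we use direct substitution.
lim(x->-3) of 3x^2 - 5x + 3
= 3 * (-3)^2 - 5 * (-3) + 3
= 27 + 15 + 3
= 45

45


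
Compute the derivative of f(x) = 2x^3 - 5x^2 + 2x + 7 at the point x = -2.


Differentiate f(x) = 2x^3 - 5x^2 + 2x + 7 term by term:
f'(x) = 6x^2 - 10x + 2
Substitute x = -2:
f'(-2) = 6 * (-2)^2 - 10 * (-2) + 2
= 24 + 20 + 2
= 46

46


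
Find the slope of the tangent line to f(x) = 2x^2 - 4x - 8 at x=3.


The slope of the tangent line equals f'(x) at the point.
f(x) = 2x^2 - 4x - 8
f'(x) = 4x - 4
At x = 3:
f'(3) = 4 * 3 - 4
= 12 - 4
= 8

8


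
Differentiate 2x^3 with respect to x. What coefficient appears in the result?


We apply the power rule: d/dx [ax^n] = a*n * x^(n-1)
d/dx [2x^3]
= 2 * 3 * x^(3-1)
= 6x^2
The coefficient is 6

6


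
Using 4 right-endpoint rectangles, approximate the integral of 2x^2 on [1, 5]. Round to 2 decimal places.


Right Riemann sum uses right endpoints of each subinterval.
Interval: [1, 5], n = 4
dx = (5 - 1) / 4 = 1
Right endpoints: [2, 3, 4, 5]
f values: [8, 18, 32, 50]
Sum = dx * (sum of f values)
= 1 * 108
= 108 = 108.00

108.00


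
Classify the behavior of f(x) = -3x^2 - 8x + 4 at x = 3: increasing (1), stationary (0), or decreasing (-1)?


Compute f'(x) to determine behavior:
f'(x) = -6x - 8
f'(3) = -6 * 3 - 8
= -18 - 8
= -26
Since f'(3) < 0, the function is decreasing (-1)

-1


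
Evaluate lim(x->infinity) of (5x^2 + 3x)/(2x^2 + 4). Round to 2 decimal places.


For limits at infinity with equal-degree polynomials,
we compare leading coefficients.
Numerator leading term: 5x^2
Denominator leading term: 2x^2
Divide both by x^2:
lim = (5 + 3/x) / (2 + 4/x^2)
As x -> infinity, the 1/x and 1/x^2 terms vanish:
= 5/2 = 2.50

2.50


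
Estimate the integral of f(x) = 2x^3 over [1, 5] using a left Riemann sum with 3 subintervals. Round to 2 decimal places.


Left Riemann sum uses left endpoints of each subinterval.
Interval: [1, 5], n = 3
dx = (5 - 1) / 3 = 4/3
Left endpoints: [1, 7/3, 11/3]
f values: [2, 686/27, 2662/27]
Sum = dx * (sum of f values)
= 4/3 * 126
= 168 = 168.00

168.00


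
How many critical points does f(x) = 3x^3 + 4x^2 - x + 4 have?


Find where f'(x) = 0:
f(x) = 3x^3 + 4x^2 - x + 4
f'(x) = 9x^2 + 8x - 1
This is a quadratic in x. Use the discriminant to count real roots.
Discriminant = (8)^2 - 4 * 9 * (-1)
= 64 - (-36)
= 100
Since discriminant > 0, f'(x) = 0 has 2 real solutions.
Number of critical points: 2

2


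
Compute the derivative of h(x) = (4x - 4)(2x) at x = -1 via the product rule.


Let u(x) = 4x - 4 and v(x) = 2x
u'(x) = 4
v'(x) = 2
Product rule: h'(x) = u'(x)*v(x) + u(x)*v'(x)
= 4 * (2x) + (4x - 4) * 2
At x = -1:
u(-1) = 4 * (-1) - 4 = -8
v(-1) = 2 * (-1) + 0 = -2
h'(-1) = 4 * (-2) + (-8) * 2
= -8 - 16
= -24

-24


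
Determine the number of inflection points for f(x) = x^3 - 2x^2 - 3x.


Inflection points occur where f''(x) = 0 and concavity changes.
f(x) = x^3 - 2x^2 - 3x
f'(x) = 3x^2 - 4x - 3
f''(x) = 6x - 4
Set f''(x) = 0:
6x - 4 = 0
x = 4 / 6 = 2/3
Since f''(x) is linear (degree 1), it changes sign at this point.
Therefore there is exactly 1 inflection point.

1


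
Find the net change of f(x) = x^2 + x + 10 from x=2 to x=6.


Net change = f(b) - f(a)
f(x) = x^2 + x + 10
Compute f(6):
f(6) = 1 * 6^2 + 1 * 6 + 10
= 36 + 6 + 10
= 52
Compute f(2):
f(2) = 1 * 2^2 + 1 * 2 + 10
= 4 + 2 + 10
= 16
Net change = 52 - 16 = 36

36


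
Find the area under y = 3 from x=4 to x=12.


The area under a constant function y = 3 is a rectangle.
Width = 12 - 4 = 8
Height = 3
Area = width * height
= 8 * 3
= 24

24


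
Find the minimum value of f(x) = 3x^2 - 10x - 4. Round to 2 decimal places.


For a quadratic f(x) = ax^2 + bx + c with a > 0, the minimum is at the vertex.
Vertex x-coordinate: x = -b/(2a)
x = -(-10) / (2 * 3)
x = 10/6 = 5/3
Substitute back to find the minimum value:
f(5/3) = 3 * (5/3)^2 - 10 * (5/3) - 4
= 25/3 - 50/3 - 4
= -37/3 ≈ -12.33

-12.33


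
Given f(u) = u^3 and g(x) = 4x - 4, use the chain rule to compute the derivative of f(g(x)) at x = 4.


Using the chain rule: (f(g(x)))' = f'(g(x)) * g'(x)
First, find g(4):
g(4) = 4 * 4 - 4 = 12
Next, f'(u) = 3u^2
And g'(x) = 4
So f'(g(4)) * g'(4)
= 3 * 12^2 * 4
= 3 * 144 * 4
= 1728

1728


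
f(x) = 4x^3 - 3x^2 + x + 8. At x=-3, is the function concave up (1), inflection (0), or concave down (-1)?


Concavity is determined by the sign of f''(x).
f(x) = 4x^3 - 3x^2 + x + 8
f'(x) = 12x^2 - 6x + 1
f''(x) = 24x - 6
f''(-3) = 24 * (-3) - 6
= -72 - 6
= -78
Since f''(-3) < 0, the function is concave down (-1)

-1


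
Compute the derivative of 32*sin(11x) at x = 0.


Apply the chain rule to differentiate 32*sin(11x):
d/dx [32*sin(11x)]
= 32 * cos(11x) * d/dx(11x)
= 32 * 11 * cos(11x)
= 352 * cos(11x)
Evaluate at x = 0:
= 352 * cos(0)
= 352 * 1
= 352

352


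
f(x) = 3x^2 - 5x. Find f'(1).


Differentiate term by term using power and sum rules:
f(x) = 3x^2 - 5x
f'(x) = 6x - 5
Substitute x = 1:
f'(1) = 6 * 1 - 5
= 6 - 5
= 1

1


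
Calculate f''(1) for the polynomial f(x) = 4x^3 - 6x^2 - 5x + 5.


First derivative:
f'(x) = 12x^2 - 12x - 5
Second derivative:
f''(x) = 24x - 12
Substitute x = 1:
f''(1) = 24 * 1 - 12
= 24 - 12
= 12

12


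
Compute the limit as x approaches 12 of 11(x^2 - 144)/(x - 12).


Direct substitution gives 0/0, so we factor the numerator.
Factor: 11(x^2 - 144) = 11 * (x - 12)(x + 12)
Cancel the common factor (x - 12):
11(x^2 - 144)/(x - 12) = 11 * (x + 12)
Now substitute x = 12:
= 11 * (12 + 12) = 264

264


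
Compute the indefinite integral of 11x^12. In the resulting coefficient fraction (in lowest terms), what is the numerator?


Apply the power rule for integration:
integral of ax^n dx = a/(n+1) * x^(n+1) + C
integral of 11x^12 dx
= 11/13 * x^13 + C
The coefficient in lowest terms is 11/13, and its numerator is 11

11


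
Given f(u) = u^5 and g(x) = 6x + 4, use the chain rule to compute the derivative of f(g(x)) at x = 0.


Using the chain rule: (f(g(x)))' = f'(g(x)) * g'(x)
First, find g(0):
g(0) = 6 * 0 + 4 = 4
Next, f'(u) = 5u^4
And g'(x) = 6
So f'(g(0)) * g'(0)
= 5 * 4^4 * 6
= 5 * 256 * 6
= 7680

7680


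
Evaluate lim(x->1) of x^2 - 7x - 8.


Since polynomials are continuous, we use direct substitution.
lim(x->1) of x^2 - 7x - 8
= 1 * 1^2 - 7 * 1 - 8
= 1 - 7 - 8
= -14

-14


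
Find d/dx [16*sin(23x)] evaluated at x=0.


Apply the chain rule to differentiate 16*sin(23x):
d/dx [16*sin(23x)]
= 16 * cos(23x) * d/dx(23x)
= 16 * 23 * cos(23x)
= 368 * cos(23x)
Evaluate at x = 0:
= 368 * cos(0)
= 368 * 1
= 368

368


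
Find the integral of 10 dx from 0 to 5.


The integral of a constant k over [a, b] equals k * (b - a).
integral from 0 to 5 of 10 dx
= 10 * (5 - 0)
= 10 * 5
= 50

50


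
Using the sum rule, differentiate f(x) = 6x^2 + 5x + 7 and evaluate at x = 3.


Differentiate term by term using power and sum rules:
f(x) = 6x^2 + 5x + 7
f'(x) = 12x + 5
Substitute x = 3:
f'(3) = 12 * 3 + 5
= 36 + 5
= 41

41


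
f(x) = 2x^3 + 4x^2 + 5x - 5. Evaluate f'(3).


Differentiate f(x) = 2x^3 + 4x^2 + 5x - 5 term by term:
f'(x) = 6x^2 + 8x + 5
Substitute x = 3:
f'(3) = 6 * 3^2 + 8 * 3 + 5
= 54 + 24 + 5
= 83

83


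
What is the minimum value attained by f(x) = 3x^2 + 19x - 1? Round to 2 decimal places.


For a quadratic f(x) = ax^2 + bx + c with a > 0, the minimum is at the vertex.
Vertex x-coordinate: x = -b/(2a)
x = -(19) / (2 * 3)
x = -19/6
Substitute back to find the minimum value:
f(-19/6) = 3 * (-19/6)^2 + 19 * (-19/6) - 1
= 361/12 - 361/6 - 1
= -373/12 ≈ -31.08

-31.08


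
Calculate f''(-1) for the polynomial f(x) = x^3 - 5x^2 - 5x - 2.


First derivative:
f'(x) = 3x^2 - 10x - 5
Second derivative:
f''(x) = 6x - 10
Substitute x = -1:
f''(-1) = 6 * (-1) - 10
= -6 - 10
= -16

-16


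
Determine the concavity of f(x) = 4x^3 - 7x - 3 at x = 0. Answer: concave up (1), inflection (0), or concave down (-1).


Concavity is determined by the sign of f''(x).
f(x) = 4x^3 - 7x - 3
f'(x) = 12x^2 - 7
f''(x) = 24x
f''(0) = 24 * 0 + 0
= 0 + 0
= 0
f''(0) = 0, and f''(x) is linear with nonzero slope 24, so f'' changes sign at x = 0. Hence the function is at an inflection point (0)

0


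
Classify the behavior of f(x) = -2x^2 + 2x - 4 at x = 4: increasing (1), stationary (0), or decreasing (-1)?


Compute f'(x) to determine behavior:
f'(x) = -4x + 2
f'(4) = -4 * 4 + 2
= -16 + 2
= -14
Since f'(4) < 0, the function is decreasing (-1)

-1


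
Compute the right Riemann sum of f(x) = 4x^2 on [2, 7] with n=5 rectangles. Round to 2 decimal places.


Right Riemann sum uses right endpoints of each subinterval.
Interval: [2, 7], n = 5
dx = (7 - 2) / 5 = 1
Right endpoints: [3, 4, 5, 6, 7]
f values: [36, 64, 100, 144, 196]
Sum = dx * (sum of f values)
= 1 * 540
= 540 = 540.00

540.00


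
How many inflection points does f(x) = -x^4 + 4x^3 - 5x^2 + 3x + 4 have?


Inflection points occur where f''(x) = 0 and concavity changes.
f(x) = -x^4 + 4x^3 - 5x^2 + 3x + 4
f'(x) = -4x^3 + 12x^2 - 10x + 3
f''(x) = -12x^2 + 24x - 10
This is a quadratic in x. Use the discriminant to count real roots.
Discriminant = (24)^2 - 4 * (-12) * (-10)
= 576 - 480
= 96
Since discriminant > 0, f''(x) = 0 has 2 distinct real solutions.
A quadratic with two distinct real roots changes sign at each root, so concavity changes at both.
Number of inflection points: 2

2


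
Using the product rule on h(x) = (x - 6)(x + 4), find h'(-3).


Let u(x) = x - 6 and v(x) = x + 4
u'(x) = 1
v'(x) = 1
Product rule: h'(x) = u'(x)*v(x) + u(x)*v'(x)
= 1 * (x + 4) + (x - 6) * 1
At x = -3:
u(-3) = 1 * (-3) - 6 = -9
v(-3) = 1 * (-3) + 4 = 1
h'(-3) = 1 * 1 + (-9) * 1
= 1 - 9
= -8

-8


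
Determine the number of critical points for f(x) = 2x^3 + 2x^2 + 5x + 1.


Find where f'(x) = 0:
f(x) = 2x^3 + 2x^2 + 5x + 1
f'(x) = 6x^2 + 4x + 5
This is a quadratic in x. Use the discriminant to count real roots.
Discriminant = (4)^2 - 4 * 6 * 5
= 16 - 120
= -104
Since discriminant < 0, f'(x) = 0 has no real solutions.
Number of critical points: 0

0


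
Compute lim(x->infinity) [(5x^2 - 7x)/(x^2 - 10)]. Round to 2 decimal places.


For limits at infinity with equal-degree polynomials,
we compare leading coefficients.
Numerator leading term: 5x^2
Denominator leading term: x^2
Divide both by x^2:
lim = (5 - 7/x) / (1 - 10/x^2)
As x -> infinity, the 1/x and 1/x^2 terms vanish:
= 5/1 = 5 = 5.00

5.00


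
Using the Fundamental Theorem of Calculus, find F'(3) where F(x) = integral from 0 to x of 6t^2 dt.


By the Fundamental Theorem of Calculus (Part 1):
If F(x) = integral from 0 to x of f(t) dt, then F'(x) = f(x)
Here f(t) = 6t^2
So F'(x) = 6x^2
Evaluate at x = 3:
F'(3) = 6 * 3^2
= 6 * 9
= 54

54


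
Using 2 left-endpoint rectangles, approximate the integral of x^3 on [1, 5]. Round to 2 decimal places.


Left Riemann sum uses left endpoints of each subinterval.
Interval: [1, 5], n = 2
dx = (5 - 1) / 2 = 2
Left endpoints: [1, 3]
f values: [1, 27]
Sum = dx * (sum of f values)
= 2 * 28
= 56 = 56.00

56.00


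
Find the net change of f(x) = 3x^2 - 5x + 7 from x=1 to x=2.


Net change = f(b) - f(a)
f(x) = 3x^2 - 5x + 7
Compute f(2):
f(2) = 3 * 2^2 - 5 * 2 + 7
= 12 - 10 + 7
= 9
Compute f(1):
f(1) = 3 * 1^2 - 5 * 1 + 7
= 3 - 5 + 7
= 5
Net change = 9 - 5 = 4

4


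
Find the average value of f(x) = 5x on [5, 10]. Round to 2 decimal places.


Average value = 1/(b-a) * integral from a to b of f(x) dx
First compute the integral of 5x:
F(x) = (5/2)x^2
F(10) = 5/2 * 100 + 0 * 10 = 250
F(5) = 5/2 * 25 + 0 * 5 = 125/2
Integral = 250 - 125/2 = 375/2
Average = (375/2) / (10 - 5) = (375/2) / 5
= 75/2 = 37.50

37.50


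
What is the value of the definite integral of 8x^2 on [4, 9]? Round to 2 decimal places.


Find the antiderivative of 8x^2:
F(x) = 8/3 * x^3
Apply the Fundamental Theorem of Calculus:
F(9) - F(4)
= 8/3 * 9^3 - 8/3 * 4^3
= 8/3 * (729 - 64)
= 8/3 * 665
= 5320/3 ≈ 1773.33

1773.33


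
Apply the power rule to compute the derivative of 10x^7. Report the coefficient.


We apply the power rule: d/dx [ax^n] = a*n * x^(n-1)
d/dx [10x^7]
= 10 * 7 * x^(7-1)
= 70x^6
The coefficient is 70

70


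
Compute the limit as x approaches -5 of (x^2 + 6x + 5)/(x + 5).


Direct substitution gives 0/0, so we factor the numerator.
Factor: (x^2 + 6x + 5) = (x + 5)(x + 1)
Cancel the common factor (x + 5):
(x^2 + 6x + 5)/(x + 5) = (x + 1)
Now substitute x = -5:
= (-5) - (-1) = -4

-4


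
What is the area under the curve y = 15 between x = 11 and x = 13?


The area under a constant function y = 15 is a rectangle.
Width = 13 - 11 = 2
Height = 15
Area = width * height
= 2 * 15
= 30

30


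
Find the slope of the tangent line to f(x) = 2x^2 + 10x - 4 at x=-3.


The slope of the tangent line equals f'(x) at the point.
f(x) = 2x^2 + 10x - 4
f'(x) = 4x + 10
At x = -3:
f'(-3) = 4 * (-3) + 10
= -12 + 10
= -2

-2


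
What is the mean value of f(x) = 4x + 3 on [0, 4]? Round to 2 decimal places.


Average value = 1/(b-a) * integral from a to b of f(x) dx
First compute the integral of 4x + 3:
F(x) = 2x^2 + 3x
F(4) = 2 * 16 + 3 * 4 = 44
F(0) = 2 * 0 + 3 * 0 = 0
Integral = 44 - 0 = 44
Average = 44 / (4 - 0) = 44 / 4
= 11 = 11.00

11.00


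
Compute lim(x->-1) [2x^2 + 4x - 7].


Since polynomials are continuous, we use direct substitution.
lim(x->-1) of 2x^2 + 4x - 7
= 2 * (-1)^2 + 4 * (-1) - 7
= 2 - 4 - 7
= -9

-9


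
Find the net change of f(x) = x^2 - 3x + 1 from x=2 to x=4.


Net change = f(b) - f(a)
f(x) = x^2 - 3x + 1
Compute f(4):
f(4) = 1 * 4^2 - 3 * 4 + 1
= 16 - 12 + 1
= 5
Compute f(2):
f(2) = 1 * 2^2 - 3 * 2 + 1
= 4 - 6 + 1
= -1
Net change = 5 - (-1) = 6

6


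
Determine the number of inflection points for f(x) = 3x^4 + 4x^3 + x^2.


Inflection points occur where f''(x) = 0 and concavity changes.
f(x) = 3x^4 + 4x^3 + x^2
f'(x) = 12x^3 + 12x^2 + 2x
f''(x) = 36x^2 + 24x + 2
This is a quadratic in x. Use the discriminant to count real roots.
Discriminant = (24)^2 - 4 * 36 * 2
= 576 - 288
= 288
Since discriminant > 0, f''(x) = 0 has 2 distinct real solutions.
A quadratic with two distinct real roots changes sign at each root, so concavity changes at both.
Number of inflection points: 2

2


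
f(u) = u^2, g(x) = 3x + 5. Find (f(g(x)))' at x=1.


Using the chain rule: (f(g(x)))' = f'(g(x)) * g'(x)
First, find g(1):
g(1) = 3 * 1 + 5 = 8
Next, f'(u) = 2u
And g'(x) = 3
So f'(g(1)) * g'(1)
= 2 * 8 * 3
= 48

48


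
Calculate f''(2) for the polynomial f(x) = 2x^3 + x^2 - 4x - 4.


First derivative:
f'(x) = 6x^2 + 2x - 4
Second derivative:
f''(x) = 12x + 2
Substitute x = 2:
f''(2) = 12 * 2 + 2
= 24 + 2
= 26

26


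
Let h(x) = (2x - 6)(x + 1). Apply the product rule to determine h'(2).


Let u(x) = 2x - 6 and v(x) = x + 1
u'(x) = 2
v'(x) = 1
Product rule: h'(x) = u'(x)*v(x) + u(x)*v'(x)
= 2 * (x + 1) + (2x - 6) * 1
At x = 2:
u(2) = 2 * 2 - 6 = -2
v(2) = 1 * 2 + 1 = 3
h'(2) = 2 * 3 + (-2) * 1
= 6 - 2
= 4

4


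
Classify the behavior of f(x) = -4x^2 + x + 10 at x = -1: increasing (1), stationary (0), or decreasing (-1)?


Compute f'(x) to determine behavior:
f'(x) = -8x + 1
f'(-1) = -8 * (-1) + 1
= 8 + 1
= 9
Since f'(-1) > 0, the function is increasing (1)

1


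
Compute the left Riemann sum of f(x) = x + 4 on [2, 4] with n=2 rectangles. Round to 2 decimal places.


Left Riemann sum uses left endpoints of each subinterval.
Interval: [2, 4], n = 2
dx = (4 - 2) / 2 = 1
Left endpoints: [2, 3]
f values: [6, 7]
Sum = dx * (sum of f values)
= 1 * 13
= 13 = 13.00

13.00


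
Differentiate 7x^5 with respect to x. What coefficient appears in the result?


We apply the power rule: d/dx [ax^n] = a*n * x^(n-1)
d/dx [7x^5]
= 7 * 5 * x^(5-1)
= 35x^4
The coefficient is 35

35


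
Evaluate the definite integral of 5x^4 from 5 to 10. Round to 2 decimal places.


Find the antiderivative of 5x^4:
F(x) = 5/5 * x^5
Apply the Fundamental Theorem of Calculus:
F(10) - F(5)
= 5/5 * 10^5 - 5/5 * 5^5
= 5/5 * (100000 - 3125)
= 5/5 * 96875
= 96875 = 96875.00

96875.00


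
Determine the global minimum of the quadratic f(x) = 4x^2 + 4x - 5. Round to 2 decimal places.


For a quadratic f(x) = ax^2 + bx + c with a > 0, the minimum is at the vertex.
Vertex x-coordinate: x = -b/(2a)
x = -(4) / (2 * 4)
x = -4/8 = -1/2
Substitute back to find the minimum value:
f(-1/2) = 4 * (-1/2)^2 + 4 * (-1/2) - 5
= 1 - 2 - 5
= -6 = -6.00

-6.00


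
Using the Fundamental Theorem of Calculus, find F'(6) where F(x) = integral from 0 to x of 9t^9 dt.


By the Fundamental Theorem of Calculus (Part 1):
If F(x) = integral from 0 to x of f(t) dt, then F'(x) = f(x)
Here f(t) = 9t^9
So F'(x) = 9x^9
Evaluate at x = 6:
F'(6) = 9 * 6^9
= 9 * 10077696
= 90699264

90699264


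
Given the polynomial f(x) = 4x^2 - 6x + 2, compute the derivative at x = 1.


Differentiate term by term using power and sum rules:
f(x) = 4x^2 - 6x + 2
f'(x) = 8x - 6
Substitute x = 1:
f'(1) = 8 * 1 - 6
= 8 - 6
= 2

2


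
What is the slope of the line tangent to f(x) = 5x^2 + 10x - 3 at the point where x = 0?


The slope of the tangent line equals f'(x) at the point.
f(x) = 5x^2 + 10x - 3
f'(x) = 10x + 10
At x = 0:
f'(0) = 10 * 0 + 10
= 0 + 10
= 10

10
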